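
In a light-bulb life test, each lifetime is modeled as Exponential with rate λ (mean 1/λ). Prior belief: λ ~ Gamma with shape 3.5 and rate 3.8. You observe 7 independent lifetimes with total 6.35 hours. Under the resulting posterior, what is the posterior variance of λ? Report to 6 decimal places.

With a Gamma(shape α, rate β) prior on the exponential rate λ, the posterior after n observations with total T = Σxᵢ is Gamma(α+n, β+T).
Posterior: Gamma(3.5+7, 3.8+6.35) = Gamma(10.5, 10.15).
Var = α/β² = 0.101919.

0.101919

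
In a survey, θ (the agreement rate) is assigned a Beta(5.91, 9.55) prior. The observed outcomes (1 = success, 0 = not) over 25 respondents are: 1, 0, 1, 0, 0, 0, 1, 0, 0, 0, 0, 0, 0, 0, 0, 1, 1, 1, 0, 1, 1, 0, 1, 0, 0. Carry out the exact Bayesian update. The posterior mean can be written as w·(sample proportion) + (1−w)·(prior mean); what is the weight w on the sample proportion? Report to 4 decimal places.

0.6179

The Beta prior is conjugate to a Binomial/Bernoulli likelihood; the update adds successes to α and failures to β.
Posterior mean = (α₀+k)/(α₀+β₀+n) = [n/(α₀+β₀+n)]·(k/n) + [(α₀+β₀)/(α₀+β₀+n)]·α₀/(α₀+β₀), so only n and the prior enter the weight.
The weight on the data is w = n/(α₀+β₀+n) = 25/(5.91+9.55+25) = 25/40.46 = 0.6179.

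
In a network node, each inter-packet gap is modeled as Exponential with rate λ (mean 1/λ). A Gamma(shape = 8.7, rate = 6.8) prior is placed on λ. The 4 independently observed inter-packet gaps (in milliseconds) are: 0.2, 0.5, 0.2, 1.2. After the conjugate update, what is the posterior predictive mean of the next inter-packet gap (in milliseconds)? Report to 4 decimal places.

With a Gamma(shape α, rate β) prior on the exponential rate λ, the posterior after n observations with total T = Σxᵢ is Gamma(α+n, β+T).
Sum of observations T = 2.1 milliseconds; n = 4.
Posterior: Gamma(8.7+4, 6.8+2.1) = Gamma(12.7, 8.9).
The predictive distribution for the next observation is Lomax; its mean is β/(α−1) = 8.9/11.7 = 0.7607.

0.7607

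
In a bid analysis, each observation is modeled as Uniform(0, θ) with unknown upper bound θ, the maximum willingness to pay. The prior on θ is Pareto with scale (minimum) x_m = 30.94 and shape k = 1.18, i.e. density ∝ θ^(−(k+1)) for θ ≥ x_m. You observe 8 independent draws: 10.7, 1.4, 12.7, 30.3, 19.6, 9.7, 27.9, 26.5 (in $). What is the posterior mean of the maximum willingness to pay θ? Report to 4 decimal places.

34.7224

A Pareto(scale x_m, shape k) prior on the upper bound θ of Uniform(0, θ) is conjugate: posterior is Pareto(max(x_m, max xᵢ), k + n).
Sample maximum = 30.3; prior scale x_m = 30.94 → posterior scale = max = 30.94.
Posterior shape = 1.18 + 8 = 9.18.
E[θ|data] = k·x_m/(k−1) = 9.18·30.94/8.18 = 34.7224.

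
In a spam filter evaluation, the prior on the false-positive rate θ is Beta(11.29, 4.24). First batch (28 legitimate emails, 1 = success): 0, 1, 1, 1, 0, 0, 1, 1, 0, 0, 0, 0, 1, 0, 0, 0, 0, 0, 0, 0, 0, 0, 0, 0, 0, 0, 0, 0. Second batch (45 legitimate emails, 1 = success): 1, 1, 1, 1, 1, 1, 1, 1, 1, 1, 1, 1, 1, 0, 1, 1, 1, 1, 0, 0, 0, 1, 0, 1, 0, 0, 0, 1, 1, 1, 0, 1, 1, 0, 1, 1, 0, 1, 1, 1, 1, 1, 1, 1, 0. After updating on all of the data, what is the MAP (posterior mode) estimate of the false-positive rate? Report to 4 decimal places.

0.5696

The Beta prior is conjugate to a Binomial/Bernoulli likelihood; the update adds successes to α and failures to β.
After batch 1: Beta(11.29+6, 4.24+22) = Beta(17.29, 26.24).
After batch 2: Beta(17.29+33, 26.24+12) = Beta(50.29, 38.24).
Mode of Beta(a,b) for a,b>1 is (a−1)/(a+b−2) = 49.29/86.53 = 0.5696.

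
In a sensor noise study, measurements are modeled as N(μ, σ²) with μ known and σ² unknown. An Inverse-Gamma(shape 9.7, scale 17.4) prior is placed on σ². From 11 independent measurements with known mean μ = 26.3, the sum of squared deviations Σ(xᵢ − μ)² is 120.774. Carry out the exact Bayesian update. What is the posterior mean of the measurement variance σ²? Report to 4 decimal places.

5.4780

With known mean μ and an Inverse-Gamma(α, β) prior on σ², the Normal likelihood is conjugate: posterior is Inv-Gamma(α + n/2, β + Σ(xᵢ−μ)²/2).
Posterior: Inv-Gamma(9.7 + 11/2, 17.4 + 120.774/2) = Inv-Gamma(15.20, 77.7870).
E[σ²|data] = β/(α−1) = 77.7870/14.20 = 5.4780.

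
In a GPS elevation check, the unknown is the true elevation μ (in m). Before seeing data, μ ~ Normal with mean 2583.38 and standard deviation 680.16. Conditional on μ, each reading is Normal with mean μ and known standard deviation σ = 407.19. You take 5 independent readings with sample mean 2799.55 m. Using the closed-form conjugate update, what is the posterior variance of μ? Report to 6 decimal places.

30942.742826

For Normal data with known variance σ², a Normal(μ₀, σ₀²) prior on μ is conjugate. Posterior precision = 1/σ₀² + n/σ²; posterior mean is the precision-weighted average of μ₀ and x̄.
σ₀² = 680.16² = 462617.6256, σ² = 407.19² = 165803.6961; σ² + n·σ₀² = 165803.6961 + 5·462617.6256 = 2478891.8241.
Posterior precision = 1/σ₀² + n/σ² = 1/462617.6256 + 5/165803.6961 = (σ² + n·σ₀²)/(σ₀²σ²) = 2478891.8241/(462617.6256·165803.6961); posterior variance σₙ² = σ₀²σ²/(σ² + n·σ₀²) = 462617.6256·165803.6961/2478891.8241 = 30942.742826.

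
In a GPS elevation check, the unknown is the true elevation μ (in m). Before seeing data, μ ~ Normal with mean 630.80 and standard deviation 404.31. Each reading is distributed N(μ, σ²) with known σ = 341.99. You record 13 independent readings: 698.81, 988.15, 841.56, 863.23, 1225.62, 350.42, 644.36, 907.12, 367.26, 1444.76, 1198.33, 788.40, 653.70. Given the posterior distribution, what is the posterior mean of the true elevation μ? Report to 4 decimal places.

832.8578

For Normal data with known variance σ², a Normal(μ₀, σ₀²) prior on μ is conjugate. Posterior precision = 1/σ₀² + n/σ²; posterior mean is the precision-weighted average of μ₀ and x̄.
Σxᵢ = 698.81 + 988.15 + 841.56 + 863.23 + 1225.62 + 350.42 + 644.36 + 907.12 + 367.26 + 1444.76 + 1198.33 + 788.40 + 653.70 = 10971.72, so n·x̄ = 10971.72.
σ₀² = 404.31² = 163466.5761, σ² = 341.99² = 116957.1601; σ² + n·σ₀² = 116957.1601 + 13·163466.5761 = 2242022.6494.
Posterior mean = (μ₀/σ₀² + n·x̄/σ²)/(1/σ₀² + n/σ²) = (σ²·μ₀ + σ₀²·n·x̄)/(σ² + n·σ₀²) = (116957.1601·630.80 + 163466.5761·10971.72)/2242022.6494 = 1867286078.918972/2242022.6494 = 832.8578.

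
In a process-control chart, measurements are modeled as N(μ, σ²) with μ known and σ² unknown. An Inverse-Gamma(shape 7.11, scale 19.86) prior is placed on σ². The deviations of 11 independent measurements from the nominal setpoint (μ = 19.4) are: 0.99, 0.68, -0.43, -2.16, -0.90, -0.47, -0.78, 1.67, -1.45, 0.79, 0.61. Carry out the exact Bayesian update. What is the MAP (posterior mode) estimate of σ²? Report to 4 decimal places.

With known mean μ and an Inverse-Gamma(α, β) prior on σ², the Normal likelihood is conjugate: posterior is Inv-Gamma(α + n/2, β + Σ(xᵢ−μ)²/2).
Σ(xᵢ−μ)² = (0.99)² + (0.68)² + (-0.43)² + (-2.16)² + (-0.90)² + (-0.47)² + (-0.78)² + (1.67)² + (-1.45)² + (0.79)² + (0.61)² = 13.8199.
Posterior: Inv-Gamma(7.11 + 11/2, 19.86 + 13.8199/2) = Inv-Gamma(12.61, 26.76995).
Mode = β/(α+1) = 26.76995/13.61 = 1.9669.

1.9669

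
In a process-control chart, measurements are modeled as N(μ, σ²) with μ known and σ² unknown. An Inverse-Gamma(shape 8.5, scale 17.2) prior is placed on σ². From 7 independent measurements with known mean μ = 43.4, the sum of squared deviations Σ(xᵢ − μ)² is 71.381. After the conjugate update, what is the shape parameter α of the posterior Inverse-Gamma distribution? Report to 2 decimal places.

With known mean μ and an Inverse-Gamma(α, β) prior on σ², the Normal likelihood is conjugate: posterior is Inv-Gamma(α + n/2, β + Σ(xᵢ−μ)²/2).
Posterior: Inv-Gamma(8.5 + 7/2, 17.2 + 71.381/2) = Inv-Gamma(12.00, 52.8905).
Posterior α = 12.00.

12.00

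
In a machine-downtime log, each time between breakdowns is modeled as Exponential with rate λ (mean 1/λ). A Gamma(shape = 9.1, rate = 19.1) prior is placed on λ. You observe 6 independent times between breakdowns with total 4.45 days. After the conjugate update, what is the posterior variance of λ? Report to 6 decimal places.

With a Gamma(shape α, rate β) prior on the exponential rate λ, the posterior after n observations with total T = Σxᵢ is Gamma(α+n, β+T).
Posterior: Gamma(9.1+6, 19.1+4.45) = Gamma(15.1, 23.55).
Var = α/β² = 0.027227.

0.027227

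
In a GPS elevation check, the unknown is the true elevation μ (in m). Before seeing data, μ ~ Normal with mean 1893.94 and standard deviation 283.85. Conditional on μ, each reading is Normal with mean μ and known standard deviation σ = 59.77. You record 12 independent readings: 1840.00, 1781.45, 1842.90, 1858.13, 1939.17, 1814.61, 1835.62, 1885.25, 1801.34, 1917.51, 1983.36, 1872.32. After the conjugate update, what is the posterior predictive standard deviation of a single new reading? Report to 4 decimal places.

62.2018

For Normal data with known variance σ², a Normal(μ₀, σ₀²) prior on μ is conjugate. Posterior precision = 1/σ₀² + n/σ²; posterior mean is the precision-weighted average of μ₀ and x̄.
σ₀² = 283.85² = 80570.8225, σ² = 59.77² = 3572.4529; σ² + n·σ₀² = 3572.4529 + 12·80570.8225 = 970422.3229.
Posterior precision = 1/σ₀² + n/σ² = 1/80570.8225 + 12/3572.4529 = (σ² + n·σ₀²)/(σ₀²σ²) = 970422.3229/(80570.8225·3572.4529); posterior variance σₙ² = σ₀²σ²/(σ² + n·σ₀²) = 80570.8225·3572.4529/970422.3229 = 296.608458.
Predictive variance for one new observation = σₙ² + σ² = 80570.8225·3572.4529/970422.3229 + 3572.4529 = σ²·(σ₀² + 970422.3229)/970422.3229 = 3572.4529·1050993.1454/970422.3229 = 3869.061358; SD = √(3572.4529·1050993.1454/970422.3229) = 62.2018.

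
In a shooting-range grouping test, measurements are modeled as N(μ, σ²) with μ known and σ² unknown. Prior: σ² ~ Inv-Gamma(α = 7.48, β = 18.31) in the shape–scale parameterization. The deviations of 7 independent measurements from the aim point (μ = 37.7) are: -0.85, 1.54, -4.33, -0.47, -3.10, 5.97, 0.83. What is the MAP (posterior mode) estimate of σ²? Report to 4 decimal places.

4.3666

With known mean μ and an Inverse-Gamma(α, β) prior on σ², the Normal likelihood is conjugate: posterior is Inv-Gamma(α + n/2, β + Σ(xᵢ−μ)²/2).
Σ(xᵢ−μ)² = (-0.85)² + (1.54)² + (-4.33)² + (-0.47)² + (-3.10)² + (5.97)² + (0.83)² = 68.0037.
Posterior: Inv-Gamma(7.48 + 7/2, 18.31 + 68.0037/2) = Inv-Gamma(10.98, 52.31185).
Mode = β/(α+1) = 52.31185/11.98 = 4.3666.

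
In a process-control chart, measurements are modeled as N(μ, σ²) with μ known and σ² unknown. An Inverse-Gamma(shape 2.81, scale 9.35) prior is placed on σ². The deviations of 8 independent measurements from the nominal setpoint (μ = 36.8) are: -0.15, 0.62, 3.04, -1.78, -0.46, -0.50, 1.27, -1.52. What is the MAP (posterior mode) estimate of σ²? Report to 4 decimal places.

2.2985

With known mean μ and an Inverse-Gamma(α, β) prior on σ², the Normal likelihood is conjugate: posterior is Inv-Gamma(α + n/2, β + Σ(xᵢ−μ)²/2).
Σ(xᵢ−μ)² = (-0.15)² + (0.62)² + (3.04)² + (-1.78)² + (-0.46)² + (-0.50)² + (1.27)² + (-1.52)² = 17.2018.
Posterior: Inv-Gamma(2.81 + 8/2, 9.35 + 17.2018/2) = Inv-Gamma(6.81, 17.95090).
Mode = β/(α+1) = 17.95090/7.81 = 2.2985.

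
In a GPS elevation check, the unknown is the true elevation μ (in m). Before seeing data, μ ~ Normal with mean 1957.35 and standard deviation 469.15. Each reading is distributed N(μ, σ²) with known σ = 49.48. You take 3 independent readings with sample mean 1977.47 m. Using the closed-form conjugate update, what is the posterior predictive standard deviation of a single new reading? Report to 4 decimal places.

57.1082

For Normal data with known variance σ², a Normal(μ₀, σ₀²) prior on μ is conjugate. Posterior precision = 1/σ₀² + n/σ²; posterior mean is the precision-weighted average of μ₀ and x̄.
σ₀² = 469.15² = 220101.7225, σ² = 49.48² = 2448.2704; σ² + n·σ₀² = 2448.2704 + 3·220101.7225 = 662753.4379.
Posterior precision = 1/σ₀² + n/σ² = 1/220101.7225 + 3/2448.2704 = (σ² + n·σ₀²)/(σ₀²σ²) = 662753.4379/(220101.7225·2448.2704); posterior variance σₙ² = σ₀²σ²/(σ² + n·σ₀²) = 220101.7225·2448.2704/662753.4379 = 813.075423.
Predictive variance for one new observation = σₙ² + σ² = 220101.7225·2448.2704/662753.4379 + 2448.2704 = σ²·(σ₀² + 662753.4379)/662753.4379 = 2448.2704·882855.1604/662753.4379 = 3261.345823; SD = √(2448.2704·882855.1604/662753.4379) = 57.1082.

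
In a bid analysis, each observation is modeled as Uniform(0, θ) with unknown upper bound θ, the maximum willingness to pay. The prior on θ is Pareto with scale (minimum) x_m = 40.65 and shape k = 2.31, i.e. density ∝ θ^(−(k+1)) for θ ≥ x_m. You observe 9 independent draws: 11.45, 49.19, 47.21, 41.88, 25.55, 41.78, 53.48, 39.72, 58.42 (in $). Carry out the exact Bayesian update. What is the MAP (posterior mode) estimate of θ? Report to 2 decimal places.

58.42

A Pareto(scale x_m, shape k) prior on the upper bound θ of Uniform(0, θ) is conjugate: posterior is Pareto(max(x_m, max xᵢ), k + n).
Sample maximum = 58.42; prior scale x_m = 40.65 → posterior scale = max = 58.42.
Posterior shape = 2.31 + 9 = 11.31.
The Pareto density is decreasing on [x_m, ∞), so the mode is x_m = 58.42.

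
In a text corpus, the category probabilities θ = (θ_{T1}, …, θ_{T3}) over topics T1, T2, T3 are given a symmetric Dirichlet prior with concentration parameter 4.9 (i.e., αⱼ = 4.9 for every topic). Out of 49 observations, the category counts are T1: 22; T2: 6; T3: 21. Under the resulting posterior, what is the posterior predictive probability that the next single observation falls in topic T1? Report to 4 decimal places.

The Dirichlet prior is conjugate to the Multinomial likelihood: each posterior αⱼ = prior αⱼ + observed count nⱼ.
Posterior concentration: (26.9, 10.9, 25.9), total = 63.7.
P(next = T1 | data) = α_{T1}/Σα = 0.4223.

0.4223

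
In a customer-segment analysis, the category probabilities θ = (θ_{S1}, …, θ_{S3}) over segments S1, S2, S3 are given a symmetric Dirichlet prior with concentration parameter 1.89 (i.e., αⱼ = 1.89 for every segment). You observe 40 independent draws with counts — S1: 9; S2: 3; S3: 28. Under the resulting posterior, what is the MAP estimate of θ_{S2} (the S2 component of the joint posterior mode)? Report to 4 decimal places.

0.0912

The Dirichlet prior is conjugate to the Multinomial likelihood: each posterior αⱼ = prior αⱼ + observed count nⱼ.
Posterior concentration: (10.89, 4.89, 29.89), total = 45.67.
Joint mode component: (α_{S2}−1)/(Σα−K) = 3.89/42.67 = 0.0912.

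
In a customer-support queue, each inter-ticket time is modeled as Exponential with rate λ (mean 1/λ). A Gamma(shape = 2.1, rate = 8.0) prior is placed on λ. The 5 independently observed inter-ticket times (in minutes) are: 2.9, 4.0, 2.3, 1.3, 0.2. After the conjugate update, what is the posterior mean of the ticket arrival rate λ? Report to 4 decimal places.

With a Gamma(shape α, rate β) prior on the exponential rate λ, the posterior after n observations with total T = Σxᵢ is Gamma(α+n, β+T).
Sum of observations T = 10.7 minutes; n = 5.
Posterior: Gamma(2.1+5, 8.0+10.7) = Gamma(7.1, 18.7).
Posterior mean of λ = α/β = 7.1/18.7 = 0.3797.

0.3797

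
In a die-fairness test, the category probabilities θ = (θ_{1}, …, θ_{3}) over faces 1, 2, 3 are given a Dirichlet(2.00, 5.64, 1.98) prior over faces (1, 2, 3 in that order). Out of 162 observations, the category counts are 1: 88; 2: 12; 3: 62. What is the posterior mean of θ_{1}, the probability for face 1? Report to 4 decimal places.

0.5244

The Dirichlet prior is conjugate to the Multinomial likelihood: each posterior αⱼ = prior αⱼ + observed count nⱼ.
Posterior concentration: (90.00, 17.64, 63.98), total = 171.62.
E[θ_{1}|data] = α_{1}/Σα = 90.00/171.62 = 0.5244.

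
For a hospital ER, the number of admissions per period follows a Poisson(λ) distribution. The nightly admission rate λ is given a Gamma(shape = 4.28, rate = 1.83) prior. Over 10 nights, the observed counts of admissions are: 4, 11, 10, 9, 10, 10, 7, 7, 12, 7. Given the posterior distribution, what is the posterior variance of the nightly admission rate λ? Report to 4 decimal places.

With a Gamma(shape α, rate β) prior, the Poisson likelihood is conjugate: the posterior is Gamma(α + ΣXᵢ, β + n).
Sum of counts S = 87 over n = 10 nights.
Posterior: Gamma(α+S, β+n) = Gamma(4.28+87, 1.83+10) = Gamma(91.28, 11.83).
Var = α/β² = 91.28/11.83² = 0.6522.

0.6522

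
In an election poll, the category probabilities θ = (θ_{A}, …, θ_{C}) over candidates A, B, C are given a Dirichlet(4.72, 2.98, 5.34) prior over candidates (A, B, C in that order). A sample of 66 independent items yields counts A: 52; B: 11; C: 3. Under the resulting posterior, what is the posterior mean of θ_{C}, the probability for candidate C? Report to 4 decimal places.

The Dirichlet prior is conjugate to the Multinomial likelihood: each posterior αⱼ = prior αⱼ + observed count nⱼ.
Posterior concentration: (56.72, 13.98, 8.34), total = 79.04.
E[θ_{C}|data] = α_{C}/Σα = 8.34/79.04 = 0.1055.

0.1055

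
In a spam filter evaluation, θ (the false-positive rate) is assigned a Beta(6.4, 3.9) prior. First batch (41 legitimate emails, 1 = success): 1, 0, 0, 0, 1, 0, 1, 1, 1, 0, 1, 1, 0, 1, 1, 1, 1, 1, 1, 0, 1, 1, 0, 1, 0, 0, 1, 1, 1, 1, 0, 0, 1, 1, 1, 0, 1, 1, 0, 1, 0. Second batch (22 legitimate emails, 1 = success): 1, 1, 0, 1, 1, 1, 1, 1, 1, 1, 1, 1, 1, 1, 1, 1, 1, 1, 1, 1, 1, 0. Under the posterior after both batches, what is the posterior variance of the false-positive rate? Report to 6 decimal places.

The Beta prior is conjugate to a Binomial/Bernoulli likelihood; the update adds successes to α and failures to β.
After batch 1: Beta(6.4+26, 3.9+15) = Beta(32.4, 18.9).
After batch 2: Beta(32.4+20, 18.9+2) = Beta(52.4, 20.9).
Var = αβ/((α+β)²(α+β+1)) = 52.4·20.9/(73.3²·74.3) = 0.002743.

0.002743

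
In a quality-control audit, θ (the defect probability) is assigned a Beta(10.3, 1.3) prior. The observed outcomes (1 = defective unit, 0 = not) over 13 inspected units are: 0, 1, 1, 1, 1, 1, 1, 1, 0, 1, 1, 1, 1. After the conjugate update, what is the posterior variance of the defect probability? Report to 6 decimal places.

0.004537

The Beta prior is conjugate to a Binomial/Bernoulli likelihood; the update adds successes to α and failures to β.
Posterior: Beta(α+k, β+n−k) = Beta(10.3+11, 1.3+2) = Beta(21.3, 3.3).
Var = αβ/((α+β)²(α+β+1)) = 21.3·3.3/(24.6²·25.6) = 0.004537.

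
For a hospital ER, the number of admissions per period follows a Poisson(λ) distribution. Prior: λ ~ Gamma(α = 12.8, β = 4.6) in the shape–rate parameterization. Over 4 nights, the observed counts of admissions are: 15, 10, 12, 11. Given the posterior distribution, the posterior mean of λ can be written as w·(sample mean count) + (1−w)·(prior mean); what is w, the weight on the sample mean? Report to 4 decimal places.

With a Gamma(shape α, rate β) prior, the Poisson likelihood is conjugate: the posterior is Gamma(α + ΣXᵢ, β + n).
Posterior mean = (α₀+S)/(β₀+n) = [n/(β₀+n)]·(S/n) + [β₀/(β₀+n)]·(α₀/β₀), so only n and β₀ enter the weight.
Weight on data w = n/(β₀+n) = 4/(4.6+4) = 4/8.6 = 0.4651.

0.4651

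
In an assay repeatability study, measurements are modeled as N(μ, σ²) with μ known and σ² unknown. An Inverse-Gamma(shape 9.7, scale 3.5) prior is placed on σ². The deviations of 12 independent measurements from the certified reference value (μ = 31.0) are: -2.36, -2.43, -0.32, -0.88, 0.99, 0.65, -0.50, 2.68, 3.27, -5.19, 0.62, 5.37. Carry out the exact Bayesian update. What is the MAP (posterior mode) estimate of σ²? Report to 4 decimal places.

With known mean μ and an Inverse-Gamma(α, β) prior on σ², the Normal likelihood is conjugate: posterior is Inv-Gamma(α + n/2, β + Σ(xᵢ−μ)²/2).
Σ(xᵢ−μ)² = (-2.36)² + (-2.43)² + (-0.32)² + (-0.88)² + (0.99)² + (0.65)² + (-0.50)² + (2.68)² + (3.27)² + (-5.19)² + (0.62)² + (5.37)² = 88.0366.
Posterior: Inv-Gamma(9.7 + 12/2, 3.5 + 88.0366/2) = Inv-Gamma(15.70, 47.51830).
Mode = β/(α+1) = 47.51830/16.70 = 2.8454.

2.8454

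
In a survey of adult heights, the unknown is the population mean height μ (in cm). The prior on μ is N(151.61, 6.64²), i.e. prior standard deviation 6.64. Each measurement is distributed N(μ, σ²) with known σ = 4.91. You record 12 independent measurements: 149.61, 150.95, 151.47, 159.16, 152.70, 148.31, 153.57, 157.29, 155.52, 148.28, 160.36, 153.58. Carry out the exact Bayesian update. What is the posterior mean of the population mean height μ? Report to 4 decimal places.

For Normal data with known variance σ², a Normal(μ₀, σ₀²) prior on μ is conjugate. Posterior precision = 1/σ₀² + n/σ²; posterior mean is the precision-weighted average of μ₀ and x̄.
Σxᵢ = 149.61 + 150.95 + 151.47 + 159.16 + 152.70 + 148.31 + 153.57 + 157.29 + 155.52 + 148.28 + 160.36 + 153.58 = 1840.8, so n·x̄ = 1840.8.
σ₀² = 6.64² = 44.0896, σ² = 4.91² = 24.1081; σ² + n·σ₀² = 24.1081 + 12·44.0896 = 553.1833.
Posterior mean = (μ₀/σ₀² + n·x̄/σ²)/(1/σ₀² + n/σ²) = (σ²·μ₀ + σ₀²·n·x̄)/(σ² + n·σ₀²) = (24.1081·151.61 + 44.0896·1840.8)/553.1833 = 84815.164721/553.1833 = 153.3220.

153.3220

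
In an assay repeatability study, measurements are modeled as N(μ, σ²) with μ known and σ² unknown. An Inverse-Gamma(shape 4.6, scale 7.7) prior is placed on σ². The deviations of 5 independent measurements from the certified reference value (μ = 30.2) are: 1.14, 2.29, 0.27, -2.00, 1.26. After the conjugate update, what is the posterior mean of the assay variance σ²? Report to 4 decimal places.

With known mean μ and an Inverse-Gamma(α, β) prior on σ², the Normal likelihood is conjugate: posterior is Inv-Gamma(α + n/2, β + Σ(xᵢ−μ)²/2).
Σ(xᵢ−μ)² = (1.14)² + (2.29)² + (0.27)² + (-2.00)² + (1.26)² = 12.2042.
Posterior: Inv-Gamma(4.6 + 5/2, 7.7 + 12.2042/2) = Inv-Gamma(7.10, 13.80210).
E[σ²|data] = β/(α−1) = 13.80210/6.10 = 2.2626.

2.2626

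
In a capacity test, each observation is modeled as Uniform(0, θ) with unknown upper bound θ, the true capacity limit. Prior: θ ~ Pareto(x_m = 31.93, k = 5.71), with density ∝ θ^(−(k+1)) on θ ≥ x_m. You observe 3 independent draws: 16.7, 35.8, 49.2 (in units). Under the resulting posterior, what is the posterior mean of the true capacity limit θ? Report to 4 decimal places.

A Pareto(scale x_m, shape k) prior on the upper bound θ of Uniform(0, θ) is conjugate: posterior is Pareto(max(x_m, max xᵢ), k + n).
Sample maximum = 49.2; prior scale x_m = 31.93 → posterior scale = max = 49.20.
Posterior shape = 5.71 + 3 = 8.71.
E[θ|data] = k·x_m/(k−1) = 8.71·49.20/7.71 = 55.5813.

55.5813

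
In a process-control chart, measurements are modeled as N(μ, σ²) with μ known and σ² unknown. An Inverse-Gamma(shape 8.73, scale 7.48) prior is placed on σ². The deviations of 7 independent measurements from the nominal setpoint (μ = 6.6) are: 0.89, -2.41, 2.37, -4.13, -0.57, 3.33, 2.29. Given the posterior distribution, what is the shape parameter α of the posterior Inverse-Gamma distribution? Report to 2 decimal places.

With known mean μ and an Inverse-Gamma(α, β) prior on σ², the Normal likelihood is conjugate: posterior is Inv-Gamma(α + n/2, β + Σ(xᵢ−μ)²/2).
Σ(xᵢ−μ)² = (0.89)² + (-2.41)² + (2.37)² + (-4.13)² + (-0.57)² + (3.33)² + (2.29)² = 45.9319.
Posterior: Inv-Gamma(8.73 + 7/2, 7.48 + 45.9319/2) = Inv-Gamma(12.23, 30.44595).
Posterior α = 12.23.

12.23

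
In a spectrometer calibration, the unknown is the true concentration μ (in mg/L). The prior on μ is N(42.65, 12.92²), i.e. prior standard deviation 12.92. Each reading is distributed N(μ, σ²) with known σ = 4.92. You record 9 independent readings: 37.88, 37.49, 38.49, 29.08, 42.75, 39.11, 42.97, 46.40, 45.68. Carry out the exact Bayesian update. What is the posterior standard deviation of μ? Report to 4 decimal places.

1.6269

For Normal data with known variance σ², a Normal(μ₀, σ₀²) prior on μ is conjugate. Posterior precision = 1/σ₀² + n/σ²; posterior mean is the precision-weighted average of μ₀ and x̄.
σ₀² = 12.92² = 166.9264, σ² = 4.92² = 24.2064; σ² + n·σ₀² = 24.2064 + 9·166.9264 = 1526.544.
Posterior precision = 1/σ₀² + n/σ² = 1/166.9264 + 9/24.2064 = (σ² + n·σ₀²)/(σ₀²σ²) = 1526.544/(166.9264·24.2064); posterior variance σₙ² = σ₀²σ²/(σ² + n·σ₀²) = 166.9264·24.2064/1526.544 = 2.646951.
Posterior SD = √σₙ² = √(166.9264·24.2064/1526.544) = 1.6269.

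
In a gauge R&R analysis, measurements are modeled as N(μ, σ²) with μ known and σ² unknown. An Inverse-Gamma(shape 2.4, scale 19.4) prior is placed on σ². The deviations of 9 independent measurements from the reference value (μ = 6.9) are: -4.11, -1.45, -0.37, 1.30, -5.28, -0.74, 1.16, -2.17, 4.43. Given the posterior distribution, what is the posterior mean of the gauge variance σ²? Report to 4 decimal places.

With known mean μ and an Inverse-Gamma(α, β) prior on σ², the Normal likelihood is conjugate: posterior is Inv-Gamma(α + n/2, β + Σ(xᵢ−μ)²/2).
Σ(xᵢ−μ)² = (-4.11)² + (-1.45)² + (-0.37)² + (1.30)² + (-5.28)² + (-0.74)² + (1.16)² + (-2.17)² + (4.43)² = 74.9269.
Posterior: Inv-Gamma(2.4 + 9/2, 19.4 + 74.9269/2) = Inv-Gamma(6.90, 56.86345).
E[σ²|data] = β/(α−1) = 56.86345/5.90 = 9.6379.

9.6379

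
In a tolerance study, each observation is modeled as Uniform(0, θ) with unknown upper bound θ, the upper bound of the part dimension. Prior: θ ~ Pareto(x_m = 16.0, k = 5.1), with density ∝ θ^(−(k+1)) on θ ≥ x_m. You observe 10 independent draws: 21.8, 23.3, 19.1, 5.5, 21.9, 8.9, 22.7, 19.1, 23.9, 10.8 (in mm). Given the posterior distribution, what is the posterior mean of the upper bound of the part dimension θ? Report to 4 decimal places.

A Pareto(scale x_m, shape k) prior on the upper bound θ of Uniform(0, θ) is conjugate: posterior is Pareto(max(x_m, max xᵢ), k + n).
Sample maximum = 23.9; prior scale x_m = 16.0 → posterior scale = max = 23.9.
Posterior shape = 5.1 + 10 = 15.1.
E[θ|data] = k·x_m/(k−1) = 15.1·23.9/14.1 = 25.5950.

25.5950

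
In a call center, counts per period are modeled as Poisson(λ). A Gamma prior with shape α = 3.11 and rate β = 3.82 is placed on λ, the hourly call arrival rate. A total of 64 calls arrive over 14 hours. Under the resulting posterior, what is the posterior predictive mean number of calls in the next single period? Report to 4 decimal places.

With a Gamma(shape α, rate β) prior, the Poisson likelihood is conjugate: the posterior is Gamma(α + ΣXᵢ, β + n).
Posterior: Gamma(α+S, β+n) = Gamma(3.11+64, 3.82+14) = Gamma(67.11, 17.82).
The predictive distribution for one future period is NegBinom with mean α/β = 3.7660.

3.7660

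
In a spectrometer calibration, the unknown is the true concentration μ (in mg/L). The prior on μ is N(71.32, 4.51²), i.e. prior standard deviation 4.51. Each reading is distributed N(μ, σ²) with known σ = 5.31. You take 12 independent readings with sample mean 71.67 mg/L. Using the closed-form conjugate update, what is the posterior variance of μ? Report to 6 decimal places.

2.106351

For Normal data with known variance σ², a Normal(μ₀, σ₀²) prior on μ is conjugate. Posterior precision = 1/σ₀² + n/σ²; posterior mean is the precision-weighted average of μ₀ and x̄.
σ₀² = 4.51² = 20.3401, σ² = 5.31² = 28.1961; σ² + n·σ₀² = 28.1961 + 12·20.3401 = 272.2773.
Posterior precision = 1/σ₀² + n/σ² = 1/20.3401 + 12/28.1961 = (σ² + n·σ₀²)/(σ₀²σ²) = 272.2773/(20.3401·28.1961); posterior variance σₙ² = σ₀²σ²/(σ² + n·σ₀²) = 20.3401·28.1961/272.2773 = 2.106351.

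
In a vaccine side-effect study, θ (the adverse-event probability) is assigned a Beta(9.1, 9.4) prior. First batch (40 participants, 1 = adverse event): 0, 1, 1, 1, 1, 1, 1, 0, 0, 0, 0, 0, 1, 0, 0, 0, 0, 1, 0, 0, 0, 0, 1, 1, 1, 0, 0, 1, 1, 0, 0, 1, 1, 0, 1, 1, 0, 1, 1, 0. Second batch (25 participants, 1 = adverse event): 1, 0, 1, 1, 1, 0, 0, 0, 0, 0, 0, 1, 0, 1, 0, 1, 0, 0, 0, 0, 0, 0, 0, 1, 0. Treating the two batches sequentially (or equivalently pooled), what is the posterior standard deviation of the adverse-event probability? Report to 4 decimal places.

0.0539

The Beta prior is conjugate to a Binomial/Bernoulli likelihood; the update adds successes to α and failures to β.
After batch 1: Beta(9.1+19, 9.4+21) = Beta(28.1, 30.4).
After batch 2: Beta(28.1+8, 30.4+17) = Beta(36.1, 47.4).
Var = αβ/((α+β)²(α+β+1)) = 36.1·47.4/(83.5²·84.5) = 0.00290440; SD = √0.00290440 = 0.0539.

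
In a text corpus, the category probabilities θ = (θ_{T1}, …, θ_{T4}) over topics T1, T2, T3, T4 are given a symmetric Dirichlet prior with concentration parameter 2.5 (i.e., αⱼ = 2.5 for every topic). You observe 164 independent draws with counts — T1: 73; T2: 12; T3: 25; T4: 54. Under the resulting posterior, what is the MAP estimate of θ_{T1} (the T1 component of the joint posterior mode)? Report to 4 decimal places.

0.4382

The Dirichlet prior is conjugate to the Multinomial likelihood: each posterior αⱼ = prior αⱼ + observed count nⱼ.
Posterior concentration: (75.5, 14.5, 27.5, 56.5), total = 174.0.
Joint mode component: (α_{T1}−1)/(Σα−K) = 74.5/170.0 = 0.4382.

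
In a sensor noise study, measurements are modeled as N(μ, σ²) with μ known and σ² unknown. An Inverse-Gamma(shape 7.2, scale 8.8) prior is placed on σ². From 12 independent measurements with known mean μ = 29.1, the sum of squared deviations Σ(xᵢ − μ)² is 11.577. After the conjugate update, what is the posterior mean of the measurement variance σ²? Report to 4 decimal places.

With known mean μ and an Inverse-Gamma(α, β) prior on σ², the Normal likelihood is conjugate: posterior is Inv-Gamma(α + n/2, β + Σ(xᵢ−μ)²/2).
Posterior: Inv-Gamma(7.2 + 12/2, 8.8 + 11.577/2) = Inv-Gamma(13.20, 14.5885).
E[σ²|data] = β/(α−1) = 14.5885/12.20 = 1.1958.

1.1958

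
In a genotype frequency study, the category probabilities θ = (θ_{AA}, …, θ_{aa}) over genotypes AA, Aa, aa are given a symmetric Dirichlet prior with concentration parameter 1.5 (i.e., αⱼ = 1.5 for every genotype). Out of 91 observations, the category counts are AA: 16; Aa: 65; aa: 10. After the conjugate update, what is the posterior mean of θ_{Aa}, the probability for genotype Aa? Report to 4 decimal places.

The Dirichlet prior is conjugate to the Multinomial likelihood: each posterior αⱼ = prior αⱼ + observed count nⱼ.
Posterior concentration: (17.5, 66.5, 11.5), total = 95.5.
E[θ_{Aa}|data] = α_{Aa}/Σα = 66.5/95.5 = 0.6963.

0.6963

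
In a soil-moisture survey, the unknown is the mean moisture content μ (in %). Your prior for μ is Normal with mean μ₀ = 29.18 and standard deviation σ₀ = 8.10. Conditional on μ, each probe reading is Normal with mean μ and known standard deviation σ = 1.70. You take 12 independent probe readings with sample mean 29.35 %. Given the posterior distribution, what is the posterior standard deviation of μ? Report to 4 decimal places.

0.4898

For Normal data with known variance σ², a Normal(μ₀, σ₀²) prior on μ is conjugate. Posterior precision = 1/σ₀² + n/σ²; posterior mean is the precision-weighted average of μ₀ and x̄.
σ₀² = 8.10² = 65.61, σ² = 1.70² = 2.89; σ² + n·σ₀² = 2.89 + 12·65.61 = 790.21.
Posterior precision = 1/σ₀² + n/σ² = 1/65.61 + 12/2.89 = (σ² + n·σ₀²)/(σ₀²σ²) = 790.21/(65.61·2.89); posterior variance σₙ² = σ₀²σ²/(σ² + n·σ₀²) = 65.61·2.89/790.21 = 0.239953.
Posterior SD = √σₙ² = √(65.61·2.89/790.21) = 0.4898.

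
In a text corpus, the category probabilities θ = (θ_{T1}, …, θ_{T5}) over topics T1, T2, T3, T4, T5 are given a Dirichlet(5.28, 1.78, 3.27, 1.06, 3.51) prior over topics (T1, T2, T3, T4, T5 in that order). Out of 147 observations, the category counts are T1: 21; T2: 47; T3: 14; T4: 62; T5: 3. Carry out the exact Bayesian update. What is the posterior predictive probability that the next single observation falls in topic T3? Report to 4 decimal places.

The Dirichlet prior is conjugate to the Multinomial likelihood: each posterior αⱼ = prior αⱼ + observed count nⱼ.
Posterior concentration: (26.28, 48.78, 17.27, 63.06, 6.51), total = 161.90.
P(next = T3 | data) = α_{T3}/Σα = 0.1067.

0.1067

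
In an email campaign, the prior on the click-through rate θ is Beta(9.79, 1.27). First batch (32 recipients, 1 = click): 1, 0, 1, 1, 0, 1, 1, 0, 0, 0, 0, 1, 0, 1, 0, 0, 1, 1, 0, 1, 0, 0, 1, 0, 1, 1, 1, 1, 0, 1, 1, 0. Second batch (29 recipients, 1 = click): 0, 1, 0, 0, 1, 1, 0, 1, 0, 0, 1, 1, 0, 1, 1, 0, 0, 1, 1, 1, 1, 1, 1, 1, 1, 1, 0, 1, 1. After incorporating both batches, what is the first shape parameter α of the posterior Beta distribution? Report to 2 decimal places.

The Beta prior is conjugate to a Binomial/Bernoulli likelihood; the update adds successes to α and failures to β.
After batch 1: Beta(9.79+17, 1.27+15) = Beta(26.79, 16.27).
After batch 2: Beta(26.79+19, 16.27+10) = Beta(45.79, 26.27).
Posterior α = 45.79.

45.79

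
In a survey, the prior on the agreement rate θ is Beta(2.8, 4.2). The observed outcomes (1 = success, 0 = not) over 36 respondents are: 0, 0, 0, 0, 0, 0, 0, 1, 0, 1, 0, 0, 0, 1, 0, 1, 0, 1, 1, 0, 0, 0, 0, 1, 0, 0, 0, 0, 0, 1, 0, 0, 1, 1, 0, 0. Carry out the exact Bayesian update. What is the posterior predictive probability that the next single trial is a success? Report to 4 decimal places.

0.2977

The Beta prior is conjugate to a Binomial/Bernoulli likelihood; the update adds successes to α and failures to β.
Posterior: Beta(α+k, β+n−k) = Beta(2.8+10, 4.2+26) = Beta(12.8, 30.2).
For a single future Bernoulli trial, P(success | data) = α/(α+β) = 0.2977.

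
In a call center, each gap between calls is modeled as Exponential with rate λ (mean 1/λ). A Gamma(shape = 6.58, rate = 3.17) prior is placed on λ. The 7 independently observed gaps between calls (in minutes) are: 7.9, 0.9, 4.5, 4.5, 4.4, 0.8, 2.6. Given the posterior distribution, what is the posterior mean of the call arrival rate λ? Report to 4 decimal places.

0.4720

With a Gamma(shape α, rate β) prior on the exponential rate λ, the posterior after n observations with total T = Σxᵢ is Gamma(α+n, β+T).
Sum of observations T = 25.6 minutes; n = 7.
Posterior: Gamma(6.58+7, 3.17+25.6) = Gamma(13.58, 28.77).
Posterior mean of λ = α/β = 13.58/28.77 = 0.4720.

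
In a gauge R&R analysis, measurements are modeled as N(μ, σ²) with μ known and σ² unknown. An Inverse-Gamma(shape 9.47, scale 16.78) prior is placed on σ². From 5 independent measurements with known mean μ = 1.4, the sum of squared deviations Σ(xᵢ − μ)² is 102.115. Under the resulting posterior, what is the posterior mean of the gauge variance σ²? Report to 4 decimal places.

6.1839

With known mean μ and an Inverse-Gamma(α, β) prior on σ², the Normal likelihood is conjugate: posterior is Inv-Gamma(α + n/2, β + Σ(xᵢ−μ)²/2).
Posterior: Inv-Gamma(9.47 + 5/2, 16.78 + 102.115/2) = Inv-Gamma(11.97, 67.8375).
E[σ²|data] = β/(α−1) = 67.8375/10.97 = 6.1839.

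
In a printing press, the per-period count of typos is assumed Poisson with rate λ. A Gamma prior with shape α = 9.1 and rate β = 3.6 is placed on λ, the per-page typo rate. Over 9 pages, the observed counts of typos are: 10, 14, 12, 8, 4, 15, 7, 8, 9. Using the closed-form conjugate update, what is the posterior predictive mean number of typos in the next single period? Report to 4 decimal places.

With a Gamma(shape α, rate β) prior, the Poisson likelihood is conjugate: the posterior is Gamma(α + ΣXᵢ, β + n).
Sum of counts S = 87 over n = 9 pages.
Posterior: Gamma(α+S, β+n) = Gamma(9.1+87, 3.6+9) = Gamma(96.1, 12.6).
The predictive distribution for one future period is NegBinom with mean α/β = 7.6270.

7.6270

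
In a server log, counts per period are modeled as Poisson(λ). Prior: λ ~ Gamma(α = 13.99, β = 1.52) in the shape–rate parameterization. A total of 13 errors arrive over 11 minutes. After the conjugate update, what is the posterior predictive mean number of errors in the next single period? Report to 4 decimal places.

With a Gamma(shape α, rate β) prior, the Poisson likelihood is conjugate: the posterior is Gamma(α + ΣXᵢ, β + n).
Posterior: Gamma(α+S, β+n) = Gamma(13.99+13, 1.52+11) = Gamma(26.99, 12.52).
The predictive distribution for one future period is NegBinom with mean α/β = 2.1558.

2.1558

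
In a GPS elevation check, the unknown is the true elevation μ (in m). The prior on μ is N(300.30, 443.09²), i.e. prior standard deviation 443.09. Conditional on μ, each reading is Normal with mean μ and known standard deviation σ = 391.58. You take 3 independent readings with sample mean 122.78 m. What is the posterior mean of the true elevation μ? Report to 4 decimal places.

159.4488

For Normal data with known variance σ², a Normal(μ₀, σ₀²) prior on μ is conjugate. Posterior precision = 1/σ₀² + n/σ²; posterior mean is the precision-weighted average of μ₀ and x̄.
n·x̄ = 3·122.78 = 368.34.
σ₀² = 443.09² = 196328.7481, σ² = 391.58² = 153334.8964; σ² + n·σ₀² = 153334.8964 + 3·196328.7481 = 742321.1407.
Posterior mean = (μ₀/σ₀² + n·x̄/σ²)/(1/σ₀² + n/σ²) = (σ²·μ₀ + σ₀²·n·x̄)/(σ² + n·σ₀²) = (153334.8964·300.30 + 196328.7481·368.34)/742321.1407 = 118362200.464074/742321.1407 = 159.4488.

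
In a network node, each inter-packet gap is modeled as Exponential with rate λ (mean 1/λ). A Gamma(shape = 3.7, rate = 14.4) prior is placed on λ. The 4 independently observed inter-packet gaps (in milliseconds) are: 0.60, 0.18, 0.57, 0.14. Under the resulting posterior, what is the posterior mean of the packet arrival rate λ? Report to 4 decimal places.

0.4846

With a Gamma(shape α, rate β) prior on the exponential rate λ, the posterior after n observations with total T = Σxᵢ is Gamma(α+n, β+T).
Sum of observations T = 1.49 milliseconds; n = 4.
Posterior: Gamma(3.7+4, 14.4+1.49) = Gamma(7.7, 15.89).
Posterior mean of λ = α/β = 7.7/15.89 = 0.4846.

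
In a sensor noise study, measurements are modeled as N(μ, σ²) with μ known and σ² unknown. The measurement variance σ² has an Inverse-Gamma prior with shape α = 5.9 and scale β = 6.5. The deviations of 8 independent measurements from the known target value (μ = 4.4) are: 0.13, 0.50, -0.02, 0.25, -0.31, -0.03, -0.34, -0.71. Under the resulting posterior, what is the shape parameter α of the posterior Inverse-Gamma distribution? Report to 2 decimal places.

With known mean μ and an Inverse-Gamma(α, β) prior on σ², the Normal likelihood is conjugate: posterior is Inv-Gamma(α + n/2, β + Σ(xᵢ−μ)²/2).
Σ(xᵢ−μ)² = (0.13)² + (0.50)² + (-0.02)² + (0.25)² + (-0.31)² + (-0.03)² + (-0.34)² + (-0.71)² = 1.0465.
Posterior: Inv-Gamma(5.9 + 8/2, 6.5 + 1.0465/2) = Inv-Gamma(9.90, 7.02325).
Posterior α = 9.90.

9.90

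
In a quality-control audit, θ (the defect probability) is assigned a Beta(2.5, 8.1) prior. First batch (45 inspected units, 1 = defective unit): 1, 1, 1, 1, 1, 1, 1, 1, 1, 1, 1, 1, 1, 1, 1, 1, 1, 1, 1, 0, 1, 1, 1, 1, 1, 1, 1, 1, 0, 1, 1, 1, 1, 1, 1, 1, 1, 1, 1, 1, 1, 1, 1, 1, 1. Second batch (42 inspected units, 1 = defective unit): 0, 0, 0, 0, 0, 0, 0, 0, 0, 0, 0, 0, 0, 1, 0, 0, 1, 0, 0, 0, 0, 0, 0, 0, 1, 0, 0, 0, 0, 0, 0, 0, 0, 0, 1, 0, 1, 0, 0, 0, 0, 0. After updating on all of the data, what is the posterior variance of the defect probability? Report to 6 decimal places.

The Beta prior is conjugate to a Binomial/Bernoulli likelihood; the update adds successes to α and failures to β.
After batch 1: Beta(2.5+43, 8.1+2) = Beta(45.5, 10.1).
After batch 2: Beta(45.5+5, 10.1+37) = Beta(50.5, 47.1).
Var = αβ/((α+β)²(α+β+1)) = 50.5·47.1/(97.6²·98.6) = 0.002532.

0.002532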